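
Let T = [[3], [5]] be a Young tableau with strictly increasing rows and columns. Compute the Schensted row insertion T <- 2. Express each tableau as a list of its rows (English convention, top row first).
[[2], [3], [5]]

In row 1, 2 replaces 3 (the leftmost entry greater than 2); 3 is bumped to row 2. In row 2, 3 replaces 5 (the leftmost entry greater than 3); 5 is bumped to row 3. 5 starts a new row 3. The new tableau is [[2], [3], [5]].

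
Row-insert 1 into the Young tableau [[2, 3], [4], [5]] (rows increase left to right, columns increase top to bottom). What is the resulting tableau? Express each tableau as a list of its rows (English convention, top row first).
[[1, 3], [2], [4], [5]]

In row 1, 1 replaces 2 (the leftmost entry greater than 1); 2 is bumped to row 2. In row 2, 2 replaces 4 (the leftmost entry greater than 2); 4 is bumped to row 3. In row 3, 4 replaces 5 (the leftmost entry greater than 4); 5 is bumped to row 4. 5 starts a new row 4. The new tableau is [[1, 3], [2], [4], [5]].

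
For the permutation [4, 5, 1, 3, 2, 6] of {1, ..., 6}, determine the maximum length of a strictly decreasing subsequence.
3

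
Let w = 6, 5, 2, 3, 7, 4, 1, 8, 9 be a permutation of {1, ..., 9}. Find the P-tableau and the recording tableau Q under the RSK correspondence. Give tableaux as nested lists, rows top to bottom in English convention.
Insert each entry of the permutation into P by Schensted row insertion, recording in Q the position of each new cell.

Insert 6: appended to row 1. P = [[6]], Q = [[1]].
Insert 5: 5 bumps 6 from row 1; 6 starts row 2. P = [[5], [6]], Q = [[1], [2]].
Insert 2: 2 bumps 5 from row 1; 5 bumps 6 from row 2; 6 starts row 3. P = [[2], [5], [6]], Q = [[1], [2], [3]].
Insert 3: appended to row 1. P = [[2, 3], [5], [6]], Q = [[1, 4], [2], [3]].
Insert 7: appended to row 1. P = [[2, 3, 7], [5], [6]], Q = [[1, 4, 5], [2], [3]].
Insert 4: 4 bumps 7 from row 1; 7 appends to row 2. P = [[2, 3, 4], [5, 7], [6]], Q = [[1, 4, 5], [2, 6], [3]].
Insert 1: 1 bumps 2 from row 1; 2 bumps 5 from row 2; 5 bumps 6 from row 3; 6 starts row 4. P = [[1, 3, 4], [2, 7], [5], [6]], Q = [[1, 4, 5], [2, 6], [3], [7]].
Insert 8: appended to row 1. P = [[1, 3, 4, 8], [2, 7], [5], [6]], Q = [[1, 4, 5, 8], [2, 6], [3], [7]].
Insert 9: appended to row 1. P = [[1, 3, 4, 8, 9], [2, 7], [5], [6]], Q = [[1, 4, 5, 8, 9], [2, 6], [3], [7]].

So P = [[1, 3, 4, 8, 9], [2, 7], [5], [6]], Q = [[1, 4, 5, 8, 9], [2, 6], [3], [7]].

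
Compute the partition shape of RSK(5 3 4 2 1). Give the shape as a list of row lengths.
Row-insert each entry into an empty tableau.

After inserting 5: P = [[5]].
After inserting 3: P = [[3], [5]].
After inserting 4: P = [[3, 4], [5]].
After inserting 2: P = [[2, 4], [3], [5]].
After inserting 1: P = [[1, 4], [2], [3], [5]].

The final insertion tableau P = [[1, 4], [2], [3], [5]] has shape [2, 1, 1, 1].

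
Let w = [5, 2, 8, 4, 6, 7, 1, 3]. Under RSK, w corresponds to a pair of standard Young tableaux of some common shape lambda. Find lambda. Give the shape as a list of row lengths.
[4, 2, 2]

RSK row insertion gives P = [[1, 3, 6, 7], [2, 4], [5, 8]], which has shape [4, 2, 2].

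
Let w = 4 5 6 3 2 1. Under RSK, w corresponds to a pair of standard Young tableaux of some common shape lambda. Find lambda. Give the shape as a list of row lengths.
[3, 1, 1, 1]

Row-insert each entry into an empty tableau.

After inserting 4: P = [[4]].
After inserting 5: P = [[4, 5]].
After inserting 6: P = [[4, 5, 6]].
After inserting 3: P = [[3, 5, 6], [4]].
After inserting 2: P = [[2, 5, 6], [3], [4]].
After inserting 1: P = [[1, 5, 6], [2], [3], [4]].

The final insertion tableau P = [[1, 5, 6], [2], [3], [4]] has shape [3, 1, 1, 1].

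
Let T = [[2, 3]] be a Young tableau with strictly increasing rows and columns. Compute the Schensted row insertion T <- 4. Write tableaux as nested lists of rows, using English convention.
4 is larger than every entry of row 1, so it is appended to row 1. The new tableau is [[2, 3, 4]].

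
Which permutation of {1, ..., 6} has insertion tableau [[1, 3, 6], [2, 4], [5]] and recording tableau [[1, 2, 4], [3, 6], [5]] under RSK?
2 5 4 6 1 3

Reverse RSK: for i = n, n-1, ..., 1, locate i in Q, remove the corresponding corner cell from P, and reverse-bump its entry up through P; the value ejected from row 1 is w(i).

So w = 2 5 4 6 1 3.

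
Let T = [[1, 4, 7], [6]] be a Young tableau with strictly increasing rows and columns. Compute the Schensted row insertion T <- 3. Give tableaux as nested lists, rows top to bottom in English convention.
[[1, 3, 7], [4], [6]]

In row 1, 3 replaces 4 (the leftmost entry greater than 3); 4 is bumped to row 2. In row 2, 4 replaces 6 (the leftmost entry greater than 4); 6 is bumped to row 3. 6 starts a new row 3. The new tableau is [[1, 3, 7], [4], [6]].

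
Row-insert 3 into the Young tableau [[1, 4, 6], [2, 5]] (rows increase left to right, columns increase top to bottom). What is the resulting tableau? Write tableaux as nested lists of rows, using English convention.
In row 1, 3 replaces 4 (the leftmost entry greater than 3); 4 is bumped to row 2. In row 2, 4 replaces 5 (the leftmost entry greater than 4); 5 is bumped to row 3. 5 starts a new row 3. The new tableau is [[1, 3, 6], [2, 4], [5]].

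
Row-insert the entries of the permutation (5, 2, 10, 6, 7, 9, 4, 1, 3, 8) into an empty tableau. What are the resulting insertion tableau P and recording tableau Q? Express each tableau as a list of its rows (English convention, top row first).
P = [[1, 3, 7, 8], [2, 4, 9], [5, 6], [10]], Q = [[1, 3, 5, 6], [2, 4, 10], [7, 9], [8]]

Insert each entry of the permutation into P by Schensted row insertion, recording in Q the position of each new cell.

Insert 5: appended to row 1. P = [[5]], Q = [[1]].
Insert 2: 2 bumps 5 from row 1; 5 starts row 2. P = [[2], [5]], Q = [[1], [2]].
Insert 10: appended to row 1. P = [[2, 10], [5]], Q = [[1, 3], [2]].
Insert 6: 6 bumps 10 from row 1; 10 appends to row 2. P = [[2, 6], [5, 10]], Q = [[1, 3], [2, 4]].
Insert 7: appended to row 1. P = [[2, 6, 7], [5, 10]], Q = [[1, 3, 5], [2, 4]].
Insert 9: appended to row 1. P = [[2, 6, 7, 9], [5, 10]], Q = [[1, 3, 5, 6], [2, 4]].
Insert 4: 4 bumps 6 from row 1; 6 bumps 10 from row 2; 10 starts row 3. P = [[2, 4, 7, 9], [5, 6], [10]], Q = [[1, 3, 5, 6], [2, 4], [7]].
Insert 1: 1 bumps 2 from row 1; 2 bumps 5 from row 2; 5 bumps 10 from row 3; 10 starts row 4. P = [[1, 4, 7, 9], [2, 6], [5], [10]], Q = [[1, 3, 5, 6], [2, 4], [7], [8]].
Insert 3: 3 bumps 4 from row 1; 4 bumps 6 from row 2; 6 appends to row 3. P = [[1, 3, 7, 9], [2, 4], [5, 6], [10]], Q = [[1, 3, 5, 6], [2, 4], [7, 9], [8]].
Insert 8: 8 bumps 9 from row 1; 9 appends to row 2. P = [[1, 3, 7, 8], [2, 4, 9], [5, 6], [10]], Q = [[1, 3, 5, 6], [2, 4, 10], [7, 9], [8]].

So P = [[1, 3, 7, 8], [2, 4, 9], [5, 6], [10]], Q = [[1, 3, 5, 6], [2, 4, 10], [7, 9], [8]].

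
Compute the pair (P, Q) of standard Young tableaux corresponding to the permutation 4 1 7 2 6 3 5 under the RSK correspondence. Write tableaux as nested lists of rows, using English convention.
P = [[1, 2, 3, 5], [4, 6], [7]], Q = [[1, 3, 5, 7], [2, 4], [6]]

Insert each entry of the permutation into P by Schensted row insertion, recording in Q the position of each new cell.

Insert 4: appended to row 1. P = [[4]].
Insert 1: 1 bumps 4 from row 1; 4 starts row 2. P = [[1], [4]].
Insert 7: appended to row 1. P = [[1, 7], [4]].
Insert 2: 2 bumps 7 from row 1; 7 appends to row 2. P = [[1, 2], [4, 7]].
Insert 6: appended to row 1. P = [[1, 2, 6], [4, 7]].
Insert 3: 3 bumps 6 from row 1; 6 bumps 7 from row 2; 7 starts row 3. P = [[1, 2, 3], [4, 6], [7]].
Insert 5: appended to row 1. P = [[1, 2, 3, 5], [4, 6], [7]].

So P = [[1, 2, 3, 5], [4, 6], [7]], Q = [[1, 3, 5, 7], [2, 4], [6]].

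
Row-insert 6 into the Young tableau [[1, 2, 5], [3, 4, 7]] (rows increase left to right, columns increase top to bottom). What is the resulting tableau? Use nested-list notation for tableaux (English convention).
[[1, 2, 5, 6], [3, 4, 7]]

6 is larger than every entry of row 1, so it is appended to row 1. The new tableau is [[1, 2, 5, 6], [3, 4, 7]].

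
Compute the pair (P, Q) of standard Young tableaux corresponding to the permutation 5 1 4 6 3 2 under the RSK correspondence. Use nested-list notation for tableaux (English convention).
Insert each entry of the permutation into P by Schensted row insertion, recording in Q the position of each new cell.

Insert 5: appended to row 1. P = [[5]].
Insert 1: 1 bumps 5 from row 1; 5 starts row 2. P = [[1], [5]].
Insert 4: appended to row 1. P = [[1, 4], [5]].
Insert 6: appended to row 1. P = [[1, 4, 6], [5]].
Insert 3: 3 bumps 4 from row 1; 4 bumps 5 from row 2; 5 starts row 3. P = [[1, 3, 6], [4], [5]].
Insert 2: 2 bumps 3 from row 1; 3 bumps 4 from row 2; 4 bumps 5 from row 3; 5 starts row 4. P = [[1, 2, 6], [3], [4], [5]].

So P = [[1, 2, 6], [3], [4], [5]], Q = [[1, 3, 4], [2], [5], [6]].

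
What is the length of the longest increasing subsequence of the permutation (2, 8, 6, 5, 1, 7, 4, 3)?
3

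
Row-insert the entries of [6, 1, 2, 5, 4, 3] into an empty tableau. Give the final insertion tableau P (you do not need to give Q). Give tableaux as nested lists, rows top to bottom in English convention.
P = [[1, 2, 3], [4], [5], [6]]

After inserting 6: P = [[6]].
After inserting 1: P = [[1], [6]].
After inserting 2: P = [[1, 2], [6]].
After inserting 5: P = [[1, 2, 5], [6]].
After inserting 4: P = [[1, 2, 4], [5], [6]].
After inserting 3: P = [[1, 2, 3], [4], [5], [6]].

So P = [[1, 2, 3], [4], [5], [6]].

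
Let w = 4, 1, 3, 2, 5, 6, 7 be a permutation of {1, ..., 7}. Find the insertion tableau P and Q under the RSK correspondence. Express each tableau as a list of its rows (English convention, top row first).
P = [[1, 2, 5, 6, 7], [3], [4]], Q = [[1, 3, 5, 6, 7], [2], [4]]

Insert each entry of the permutation into P by Schensted row insertion, recording in Q the position of each new cell.

After inserting 4: P = [[4]].
After inserting 1: P = [[1], [4]].
After inserting 3: P = [[1, 3], [4]].
After inserting 2: P = [[1, 2], [3], [4]].
After inserting 5: P = [[1, 2, 5], [3], [4]].
After inserting 6: P = [[1, 2, 5, 6], [3], [4]].
After inserting 7: P = [[1, 2, 5, 6, 7], [3], [4]].

So P = [[1, 2, 5, 6, 7], [3], [4]], Q = [[1, 3, 5, 6, 7], [2], [4]].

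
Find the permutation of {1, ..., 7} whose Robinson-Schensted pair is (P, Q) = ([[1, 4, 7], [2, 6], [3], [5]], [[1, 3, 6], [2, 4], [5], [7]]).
Reverse the RSK construction: for i from n down to 1, find the cell of Q containing i, remove the entry at that cell from P, and reverse-bump it up through P; the value ejected from row 1 is w(i).

Step i=7: Q has 7 at row 4, column 1; remove 5 from row 4 of P and reverse-bump: 5 enters row 3 and ejects 3; 3 enters row 2 and ejects 2; 2 enters row 1 and ejects 1. So w(7) = 1. P is now [[2, 4, 7], [3, 6], [5]].
Step i=6: Q has 6 at row 1, column 3; remove that cell from P, ejecting 7. So w(6) = 7. P is now [[2, 4], [3, 6], [5]].
Step i=5: Q has 5 at row 3, column 1; remove 5 from row 3 of P and reverse-bump: 5 enters row 2 and ejects 3; 3 enters row 1 and ejects 2. So w(5) = 2. P is now [[3, 4], [5, 6]].
Step i=4: Q has 4 at row 2, column 2; remove 6 from row 2 of P and reverse-bump: 6 enters row 1 and ejects 4. So w(4) = 4. P is now [[3, 6], [5]].
Step i=3: Q has 3 at row 1, column 2; remove that cell from P, ejecting 6. So w(3) = 6. P is now [[3], [5]].
Step i=2: Q has 2 at row 2, column 1; remove 5 from row 2 of P and reverse-bump: 5 enters row 1 and ejects 3. So w(2) = 3. P is now [[5]].
Step i=1: Q has 1 at row 1, column 1; remove that cell from P, ejecting 5. So w(1) = 5. P is now [].

So w = 5 3 6 4 2 7 1.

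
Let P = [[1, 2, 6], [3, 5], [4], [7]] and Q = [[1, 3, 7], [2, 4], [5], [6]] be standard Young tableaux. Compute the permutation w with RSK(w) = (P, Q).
Reverse the RSK construction: for i from n down to 1, find the cell of Q containing i, remove the entry at that cell from P, and reverse-bump it up through P; the value ejected from row 1 is w(i).

Step i=7: Q has 7 at row 1, column 3; remove that cell from P, ejecting 6. So w(7) = 6. P is now [[1, 2], [3, 5], [4], [7]].
Step i=6: Q has 6 at row 4, column 1; remove 7 from row 4 of P and reverse-bump: 7 enters row 3 and ejects 4; 4 enters row 2 and ejects 3; 3 enters row 1 and ejects 2. So w(6) = 2. P is now [[1, 3], [4, 5], [7]].
Step i=5: Q has 5 at row 3, column 1; remove 7 from row 3 of P and reverse-bump: 7 enters row 2 and ejects 5; 5 enters row 1 and ejects 3. So w(5) = 3. P is now [[1, 5], [4, 7]].
Step i=4: Q has 4 at row 2, column 2; remove 7 from row 2 of P and reverse-bump: 7 enters row 1 and ejects 5. So w(4) = 5. P is now [[1, 7], [4]].
Step i=3: Q has 3 at row 1, column 2; remove that cell from P, ejecting 7. So w(3) = 7. P is now [[1], [4]].
Step i=2: Q has 2 at row 2, column 1; remove 4 from row 2 of P and reverse-bump: 4 enters row 1 and ejects 1. So w(2) = 1. P is now [[4]].
Step i=1: Q has 1 at row 1, column 1; remove that cell from P, ejecting 4. So w(1) = 4. P is now [].

So w = 4 1 7 5 3 2 6.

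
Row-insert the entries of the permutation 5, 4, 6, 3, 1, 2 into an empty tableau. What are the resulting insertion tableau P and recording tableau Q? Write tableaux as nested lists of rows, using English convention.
Insert each entry of the permutation into P by Schensted row insertion, recording in Q the position of each new cell.

Insert 5: appended to row 1. P = [[5]].
Insert 4: 4 bumps 5 from row 1; 5 starts row 2. P = [[4], [5]].
Insert 6: appended to row 1. P = [[4, 6], [5]].
Insert 3: 3 bumps 4 from row 1; 4 bumps 5 from row 2; 5 starts row 3. P = [[3, 6], [4], [5]].
Insert 1: 1 bumps 3 from row 1; 3 bumps 4 from row 2; 4 bumps 5 from row 3; 5 starts row 4. P = [[1, 6], [3], [4], [5]].
Insert 2: 2 bumps 6 from row 1; 6 appends to row 2. P = [[1, 2], [3, 6], [4], [5]].

So P = [[1, 2], [3, 6], [4], [5]], Q = [[1, 3], [2, 6], [4], [5]].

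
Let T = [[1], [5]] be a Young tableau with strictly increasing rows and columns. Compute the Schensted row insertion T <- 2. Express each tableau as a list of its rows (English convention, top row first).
2 is larger than every entry of row 1, so it is appended to row 1. The new tableau is [[1, 2], [5]].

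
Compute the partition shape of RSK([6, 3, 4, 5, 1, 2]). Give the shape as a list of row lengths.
[3, 2, 1]

RSK row insertion gives P = [[1, 2, 5], [3, 4], [6]], which has shape [3, 2, 1].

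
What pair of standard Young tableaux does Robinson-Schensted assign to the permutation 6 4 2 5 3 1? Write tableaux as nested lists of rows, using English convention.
Insert each entry of the permutation into P by Schensted row insertion, recording in Q the position of each new cell.

Insert 6: appended to row 1. P = [[6]].
Insert 4: 4 bumps 6 from row 1; 6 starts row 2. P = [[4], [6]].
Insert 2: 2 bumps 4 from row 1; 4 bumps 6 from row 2; 6 starts row 3. P = [[2], [4], [6]].
Insert 5: appended to row 1. P = [[2, 5], [4], [6]].
Insert 3: 3 bumps 5 from row 1; 5 appends to row 2. P = [[2, 3], [4, 5], [6]].
Insert 1: 1 bumps 2 from row 1; 2 bumps 4 from row 2; 4 bumps 6 from row 3; 6 starts row 4. P = [[1, 3], [2, 5], [4], [6]].

So P = [[1, 3], [2, 5], [4], [6]], Q = [[1, 4], [2, 5], [3], [6]].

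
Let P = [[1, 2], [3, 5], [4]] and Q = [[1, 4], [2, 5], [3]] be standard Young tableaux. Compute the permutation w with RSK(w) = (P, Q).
Reverse the RSK construction: for i from n down to 1, find the cell of Q containing i, remove the entry at that cell from P, and reverse-bump it up through P; the value ejected from row 1 is w(i).

Step i=5: Q has 5 at row 2, column 2; remove 5 from row 2 of P and reverse-bump: 5 enters row 1 and ejects 2. So w(5) = 2. P is now [[1, 5], [3], [4]].
Step i=4: Q has 4 at row 1, column 2; remove that cell from P, ejecting 5. So w(4) = 5. P is now [[1], [3], [4]].
Step i=3: Q has 3 at row 3, column 1; remove 4 from row 3 of P and reverse-bump: 4 enters row 2 and ejects 3; 3 enters row 1 and ejects 1. So w(3) = 1. P is now [[3], [4]].
Step i=2: Q has 2 at row 2, column 1; remove 4 from row 2 of P and reverse-bump: 4 enters row 1 and ejects 3. So w(2) = 3. P is now [[4]].
Step i=1: Q has 1 at row 1, column 1; remove that cell from P, ejecting 4. So w(1) = 4. P is now [].

So w = 4 3 1 5 2.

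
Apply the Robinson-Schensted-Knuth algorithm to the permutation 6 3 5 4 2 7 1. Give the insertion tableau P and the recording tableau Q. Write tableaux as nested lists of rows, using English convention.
Insert each entry of the permutation into P by Schensted row insertion, recording in Q the position of each new cell.

After inserting 6: P = [[6]].
After inserting 3: P = [[3], [6]].
After inserting 5: P = [[3, 5], [6]].
After inserting 4: P = [[3, 4], [5], [6]].
After inserting 2: P = [[2, 4], [3], [5], [6]].
After inserting 7: P = [[2, 4, 7], [3], [5], [6]].
After inserting 1: P = [[1, 4, 7], [2], [3], [5], [6]].

So P = [[1, 4, 7], [2], [3], [5], [6]], Q = [[1, 3, 6], [2], [4], [5], [7]].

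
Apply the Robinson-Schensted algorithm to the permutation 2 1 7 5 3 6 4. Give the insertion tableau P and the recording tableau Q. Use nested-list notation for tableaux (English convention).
P = [[1, 3, 4], [2, 5, 6], [7]], Q = [[1, 3, 6], [2, 4, 7], [5]]

Insert each entry of the permutation into P by Schensted row insertion, recording in Q the position of each new cell.

Insert 2: appended to row 1. P = [[2]].
Insert 1: 1 bumps 2 from row 1; 2 starts row 2. P = [[1], [2]].
Insert 7: appended to row 1. P = [[1, 7], [2]].
Insert 5: 5 bumps 7 from row 1; 7 appends to row 2. P = [[1, 5], [2, 7]].
Insert 3: 3 bumps 5 from row 1; 5 bumps 7 from row 2; 7 starts row 3. P = [[1, 3], [2, 5], [7]].
Insert 6: appended to row 1. P = [[1, 3, 6], [2, 5], [7]].
Insert 4: 4 bumps 6 from row 1; 6 appends to row 2. P = [[1, 3, 4], [2, 5, 6], [7]].

So P = [[1, 3, 4], [2, 5, 6], [7]], Q = [[1, 3, 6], [2, 4, 7], [5]].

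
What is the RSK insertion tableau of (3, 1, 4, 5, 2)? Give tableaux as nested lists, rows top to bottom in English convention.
P = [[1, 2, 5], [3, 4]]

Insert 3: appended to row 1. P = [[3]].
Insert 1: 1 bumps 3 from row 1; 3 starts row 2. P = [[1], [3]].
Insert 4: appended to row 1. P = [[1, 4], [3]].
Insert 5: appended to row 1. P = [[1, 4, 5], [3]].
Insert 2: 2 bumps 4 from row 1; 4 appends to row 2. P = [[1, 2, 5], [3, 4]].

So P = [[1, 2, 5], [3, 4]].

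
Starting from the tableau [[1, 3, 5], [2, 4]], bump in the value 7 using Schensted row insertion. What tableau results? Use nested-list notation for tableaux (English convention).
7 is larger than every entry of row 1, so it is appended to row 1. The new tableau is [[1, 3, 5, 7], [2, 4]].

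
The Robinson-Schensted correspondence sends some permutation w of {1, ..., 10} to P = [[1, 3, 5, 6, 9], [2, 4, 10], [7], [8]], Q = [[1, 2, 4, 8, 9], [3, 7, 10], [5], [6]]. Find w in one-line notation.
Reverse the RSK construction: for i from n down to 1, find the cell of Q containing i, remove the entry at that cell from P, and reverse-bump it up through P; the value ejected from row 1 is w(i).

Step i=10: Q has 10 at row 2, column 3; remove 10 from row 2 of P and reverse-bump: 10 enters row 1 and ejects 9. So w(10) = 9. P is now [[1, 3, 5, 6, 10], [2, 4], [7], [8]].
Step i=9: Q has 9 at row 1, column 5; remove that cell from P, ejecting 10. So w(9) = 10. P is now [[1, 3, 5, 6], [2, 4], [7], [8]].
Step i=8: Q has 8 at row 1, column 4; remove that cell from P, ejecting 6. So w(8) = 6. P is now [[1, 3, 5], [2, 4], [7], [8]].
Step i=7: Q has 7 at row 2, column 2; remove 4 from row 2 of P and reverse-bump: 4 enters row 1 and ejects 3. So w(7) = 3. P is now [[1, 4, 5], [2], [7], [8]].
Step i=6: Q has 6 at row 4, column 1; remove 8 from row 4 of P and reverse-bump: 8 enters row 3 and ejects 7; 7 enters row 2 and ejects 2; 2 enters row 1 and ejects 1. So w(6) = 1. P is now [[2, 4, 5], [7], [8]].
Step i=5: Q has 5 at row 3, column 1; remove 8 from row 3 of P and reverse-bump: 8 enters row 2 and ejects 7; 7 enters row 1 and ejects 5. So w(5) = 5. P is now [[2, 4, 7], [8]].
Step i=4: Q has 4 at row 1, column 3; remove that cell from P, ejecting 7. So w(4) = 7. P is now [[2, 4], [8]].
Step i=3: Q has 3 at row 2, column 1; remove 8 from row 2 of P and reverse-bump: 8 enters row 1 and ejects 4. So w(3) = 4. P is now [[2, 8]].
Step i=2: Q has 2 at row 1, column 2; remove that cell from P, ejecting 8. So w(2) = 8. P is now [[2]].
Step i=1: Q has 1 at row 1, column 1; remove that cell from P, ejecting 2. So w(1) = 2. P is now [].

So w = 2 8 4 7 5 1 3 6 10 9.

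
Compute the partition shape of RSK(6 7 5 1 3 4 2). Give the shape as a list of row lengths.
[3, 2, 1, 1]

Row-insert each entry into an empty tableau.

After inserting 6: P = [[6]].
After inserting 7: P = [[6, 7]].
After inserting 5: P = [[5, 7], [6]].
After inserting 1: P = [[1, 7], [5], [6]].
After inserting 3: P = [[1, 3], [5, 7], [6]].
After inserting 4: P = [[1, 3, 4], [5, 7], [6]].
After inserting 2: P = [[1, 2, 4], [3, 7], [5], [6]].

The final insertion tableau P = [[1, 2, 4], [3, 7], [5], [6]] has shape [3, 2, 1, 1].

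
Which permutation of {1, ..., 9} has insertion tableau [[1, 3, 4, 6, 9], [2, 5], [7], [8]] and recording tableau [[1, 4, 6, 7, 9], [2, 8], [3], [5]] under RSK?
Reverse the RSK construction: for i from n down to 1, find the cell of Q containing i, remove the entry at that cell from P, and reverse-bump it up through P; the value ejected from row 1 is w(i).

Step i=9: Q has 9 at row 1, column 5; remove that cell from P, ejecting 9. So w(9) = 9. P is now [[1, 3, 4, 6], [2, 5], [7], [8]].
Step i=8: Q has 8 at row 2, column 2; remove 5 from row 2 of P and reverse-bump: 5 enters row 1 and ejects 4. So w(8) = 4. P is now [[1, 3, 5, 6], [2], [7], [8]].
Step i=7: Q has 7 at row 1, column 4; remove that cell from P, ejecting 6. So w(7) = 6. P is now [[1, 3, 5], [2], [7], [8]].
Step i=6: Q has 6 at row 1, column 3; remove that cell from P, ejecting 5. So w(6) = 5. P is now [[1, 3], [2], [7], [8]].
Step i=5: Q has 5 at row 4, column 1; remove 8 from row 4 of P and reverse-bump: 8 enters row 3 and ejects 7; 7 enters row 2 and ejects 2; 2 enters row 1 and ejects 1. So w(5) = 1. P is now [[2, 3], [7], [8]].
Step i=4: Q has 4 at row 1, column 2; remove that cell from P, ejecting 3. So w(4) = 3. P is now [[2], [7], [8]].
Step i=3: Q has 3 at row 3, column 1; remove 8 from row 3 of P and reverse-bump: 8 enters row 2 and ejects 7; 7 enters row 1 and ejects 2. So w(3) = 2. P is now [[7], [8]].
Step i=2: Q has 2 at row 2, column 1; remove 8 from row 2 of P and reverse-bump: 8 enters row 1 and ejects 7. So w(2) = 7. P is now [[8]].
Step i=1: Q has 1 at row 1, column 1; remove that cell from P, ejecting 8. So w(1) = 8. P is now [].

So w = 8 7 2 3 1 5 6 4 9.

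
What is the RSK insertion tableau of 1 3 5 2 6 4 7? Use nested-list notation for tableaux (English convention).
P = [[1, 2, 4, 6, 7], [3, 5]]

Insert 1: appended to row 1. P = [[1]].
Insert 3: appended to row 1. P = [[1, 3]].
Insert 5: appended to row 1. P = [[1, 3, 5]].
Insert 2: 2 bumps 3 from row 1; 3 starts row 2. P = [[1, 2, 5], [3]].
Insert 6: appended to row 1. P = [[1, 2, 5, 6], [3]].
Insert 4: 4 bumps 5 from row 1; 5 appends to row 2. P = [[1, 2, 4, 6], [3, 5]].
Insert 7: appended to row 1. P = [[1, 2, 4, 6, 7], [3, 5]].

So P = [[1, 2, 4, 6, 7], [3, 5]].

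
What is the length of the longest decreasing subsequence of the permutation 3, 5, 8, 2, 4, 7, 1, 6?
3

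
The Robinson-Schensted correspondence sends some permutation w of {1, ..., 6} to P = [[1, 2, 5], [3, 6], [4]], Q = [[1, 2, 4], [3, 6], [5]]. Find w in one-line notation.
Reverse the RSK construction: for i from n down to 1, find the cell of Q containing i, remove the entry at that cell from P, and reverse-bump it up through P; the value ejected from row 1 is w(i).

Step i=6: Q has 6 at row 2, column 2; remove 6 from row 2 of P and reverse-bump: 6 enters row 1 and ejects 5. So w(6) = 5. P is now [[1, 2, 6], [3], [4]].
Step i=5: Q has 5 at row 3, column 1; remove 4 from row 3 of P and reverse-bump: 4 enters row 2 and ejects 3; 3 enters row 1 and ejects 2. So w(5) = 2. P is now [[1, 3, 6], [4]].
Step i=4: Q has 4 at row 1, column 3; remove that cell from P, ejecting 6. So w(4) = 6. P is now [[1, 3], [4]].
Step i=3: Q has 3 at row 2, column 1; remove 4 from row 2 of P and reverse-bump: 4 enters row 1 and ejects 3. So w(3) = 3. P is now [[1, 4]].
Step i=2: Q has 2 at row 1, column 2; remove that cell from P, ejecting 4. So w(2) = 4. P is now [[1]].
Step i=1: Q has 1 at row 1, column 1; remove that cell from P, ejecting 1. So w(1) = 1. P is now [].

So w = 1 4 3 6 2 5.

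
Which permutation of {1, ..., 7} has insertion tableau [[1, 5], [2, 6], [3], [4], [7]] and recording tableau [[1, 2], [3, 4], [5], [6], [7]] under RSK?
4 7 3 6 5 2 1

Reverse the RSK construction: for i from n down to 1, find the cell of Q containing i, remove the entry at that cell from P, and reverse-bump it up through P; the value ejected from row 1 is w(i).

Step i=7: Q has 7 at row 5, column 1; remove 7 from row 5 of P and reverse-bump: 7 enters row 4 and ejects 4; 4 enters row 3 and ejects 3; 3 enters row 2 and ejects 2; 2 enters row 1 and ejects 1. So w(7) = 1. P is now [[2, 5], [3, 6], [4], [7]].
Step i=6: Q has 6 at row 4, column 1; remove 7 from row 4 of P and reverse-bump: 7 enters row 3 and ejects 4; 4 enters row 2 and ejects 3; 3 enters row 1 and ejects 2. So w(6) = 2. P is now [[3, 5], [4, 6], [7]].
Step i=5: Q has 5 at row 3, column 1; remove 7 from row 3 of P and reverse-bump: 7 enters row 2 and ejects 6; 6 enters row 1 and ejects 5. So w(5) = 5. P is now [[3, 6], [4, 7]].
Step i=4: Q has 4 at row 2, column 2; remove 7 from row 2 of P and reverse-bump: 7 enters row 1 and ejects 6. So w(4) = 6. P is now [[3, 7], [4]].
Step i=3: Q has 3 at row 2, column 1; remove 4 from row 2 of P and reverse-bump: 4 enters row 1 and ejects 3. So w(3) = 3. P is now [[4, 7]].
Step i=2: Q has 2 at row 1, column 2; remove that cell from P, ejecting 7. So w(2) = 7. P is now [[4]].
Step i=1: Q has 1 at row 1, column 1; remove that cell from P, ejecting 4. So w(1) = 4. P is now [].

So w = 4 7 3 6 5 2 1.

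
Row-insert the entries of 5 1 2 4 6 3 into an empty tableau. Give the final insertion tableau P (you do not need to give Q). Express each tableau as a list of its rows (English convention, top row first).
Insert 5: appended to row 1. P = [[5]].
Insert 1: 1 bumps 5 from row 1; 5 starts row 2. P = [[1], [5]].
Insert 2: appended to row 1. P = [[1, 2], [5]].
Insert 4: appended to row 1. P = [[1, 2, 4], [5]].
Insert 6: appended to row 1. P = [[1, 2, 4, 6], [5]].
Insert 3: 3 bumps 4 from row 1; 4 bumps 5 from row 2; 5 starts row 3. P = [[1, 2, 3, 6], [4], [5]].

So P = [[1, 2, 3, 6], [4], [5]].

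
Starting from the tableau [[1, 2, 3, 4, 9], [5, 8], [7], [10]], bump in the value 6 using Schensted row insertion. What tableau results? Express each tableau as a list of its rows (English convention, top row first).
[[1, 2, 3, 4, 6], [5, 8, 9], [7], [10]]

In row 1, 6 replaces 9 (the leftmost entry greater than 6); 9 is bumped to row 2. 9 is appended to row 2. The new tableau is [[1, 2, 3, 4, 6], [5, 8, 9], [7], [10]].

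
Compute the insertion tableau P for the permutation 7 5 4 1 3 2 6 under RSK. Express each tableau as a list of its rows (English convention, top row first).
P = [[1, 2, 6], [3], [4], [5], [7]]

Insert 7: appended to row 1. P = [[7]].
Insert 5: 5 bumps 7 from row 1; 7 starts row 2. P = [[5], [7]].
Insert 4: 4 bumps 5 from row 1; 5 bumps 7 from row 2; 7 starts row 3. P = [[4], [5], [7]].
Insert 1: 1 bumps 4 from row 1; 4 bumps 5 from row 2; 5 bumps 7 from row 3; 7 starts row 4. P = [[1], [4], [5], [7]].
Insert 3: appended to row 1. P = [[1, 3], [4], [5], [7]].
Insert 2: 2 bumps 3 from row 1; 3 bumps 4 from row 2; 4 bumps 5 from row 3; 5 bumps 7 from row 4; 7 starts row 5. P = [[1, 2], [3], [4], [5], [7]].
Insert 6: appended to row 1. P = [[1, 2, 6], [3], [4], [5], [7]].

So P = [[1, 2, 6], [3], [4], [5], [7]].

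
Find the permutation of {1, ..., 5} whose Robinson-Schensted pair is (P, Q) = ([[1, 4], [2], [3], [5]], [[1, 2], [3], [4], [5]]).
Reverse the RSK construction: for i from n down to 1, find the cell of Q containing i, remove the entry at that cell from P, and reverse-bump it up through P; the value ejected from row 1 is w(i).

Step i=5: Q has 5 at row 4, column 1; remove 5 from row 4 of P and reverse-bump: 5 enters row 3 and ejects 3; 3 enters row 2 and ejects 2; 2 enters row 1 and ejects 1. So w(5) = 1. P is now [[2, 4], [3], [5]].
Step i=4: Q has 4 at row 3, column 1; remove 5 from row 3 of P and reverse-bump: 5 enters row 2 and ejects 3; 3 enters row 1 and ejects 2. So w(4) = 2. P is now [[3, 4], [5]].
Step i=3: Q has 3 at row 2, column 1; remove 5 from row 2 of P and reverse-bump: 5 enters row 1 and ejects 4. So w(3) = 4. P is now [[3, 5]].
Step i=2: Q has 2 at row 1, column 2; remove that cell from P, ejecting 5. So w(2) = 5. P is now [[3]].
Step i=1: Q has 1 at row 1, column 1; remove that cell from P, ejecting 3. So w(1) = 3. P is now [].

So w = 3 5 4 2 1.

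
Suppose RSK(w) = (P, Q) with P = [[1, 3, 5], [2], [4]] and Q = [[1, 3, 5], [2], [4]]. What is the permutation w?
Reverse the RSK construction: for i from n down to 1, find the cell of Q containing i, remove the entry at that cell from P, and reverse-bump it up through P; the value ejected from row 1 is w(i).

Step i=5: Q has 5 at row 1, column 3; remove that cell from P, ejecting 5. So w(5) = 5. P is now [[1, 3], [2], [4]].
Step i=4: Q has 4 at row 3, column 1; remove 4 from row 3 of P and reverse-bump: 4 enters row 2 and ejects 2; 2 enters row 1 and ejects 1. So w(4) = 1. P is now [[2, 3], [4]].
Step i=3: Q has 3 at row 1, column 2; remove that cell from P, ejecting 3. So w(3) = 3. P is now [[2], [4]].
Step i=2: Q has 2 at row 2, column 1; remove 4 from row 2 of P and reverse-bump: 4 enters row 1 and ejects 2. So w(2) = 2. P is now [[4]].
Step i=1: Q has 1 at row 1, column 1; remove that cell from P, ejecting 4. So w(1) = 4. P is now [].

So w = 4 2 3 1 5.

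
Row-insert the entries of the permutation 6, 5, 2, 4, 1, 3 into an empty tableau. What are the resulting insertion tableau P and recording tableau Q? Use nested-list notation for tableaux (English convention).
Insert each entry of the permutation into P by Schensted row insertion, recording in Q the position of each new cell.

Insert 6: appended to row 1. P = [[6]].
Insert 5: 5 bumps 6 from row 1; 6 starts row 2. P = [[5], [6]].
Insert 2: 2 bumps 5 from row 1; 5 bumps 6 from row 2; 6 starts row 3. P = [[2], [5], [6]].
Insert 4: appended to row 1. P = [[2, 4], [5], [6]].
Insert 1: 1 bumps 2 from row 1; 2 bumps 5 from row 2; 5 bumps 6 from row 3; 6 starts row 4. P = [[1, 4], [2], [5], [6]].
Insert 3: 3 bumps 4 from row 1; 4 appends to row 2. P = [[1, 3], [2, 4], [5], [6]].

So P = [[1, 3], [2, 4], [5], [6]], Q = [[1, 4], [2, 6], [3], [5]].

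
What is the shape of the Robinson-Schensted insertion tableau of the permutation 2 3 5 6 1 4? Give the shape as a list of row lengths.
[4, 2]

Row-insert each entry into an empty tableau.

After inserting 2: P = [[2]].
After inserting 3: P = [[2, 3]].
After inserting 5: P = [[2, 3, 5]].
After inserting 6: P = [[2, 3, 5, 6]].
After inserting 1: P = [[1, 3, 5, 6], [2]].
After inserting 4: P = [[1, 3, 4, 6], [2, 5]].

The final insertion tableau P = [[1, 3, 4, 6], [2, 5]] has shape [4, 2].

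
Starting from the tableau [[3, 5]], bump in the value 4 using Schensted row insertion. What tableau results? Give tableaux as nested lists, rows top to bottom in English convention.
[[3, 4], [5]]

In row 1, 4 replaces 5 (the leftmost entry greater than 4); 5 is bumped to row 2. 5 starts a new row 2. The new tableau is [[3, 4], [5]].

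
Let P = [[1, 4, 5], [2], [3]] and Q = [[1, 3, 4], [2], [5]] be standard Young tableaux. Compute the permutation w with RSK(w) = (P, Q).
3 2 4 5 1

Reverse the RSK construction: for i from n down to 1, find the cell of Q containing i, remove the entry at that cell from P, and reverse-bump it up through P; the value ejected from row 1 is w(i).

Step i=5: Q has 5 at row 3, column 1; remove 3 from row 3 of P and reverse-bump: 3 enters row 2 and ejects 2; 2 enters row 1 and ejects 1. So w(5) = 1. P is now [[2, 4, 5], [3]].
Step i=4: Q has 4 at row 1, column 3; remove that cell from P, ejecting 5. So w(4) = 5. P is now [[2, 4], [3]].
Step i=3: Q has 3 at row 1, column 2; remove that cell from P, ejecting 4. So w(3) = 4. P is now [[2], [3]].
Step i=2: Q has 2 at row 2, column 1; remove 3 from row 2 of P and reverse-bump: 3 enters row 1 and ejects 2. So w(2) = 2. P is now [[3]].
Step i=1: Q has 1 at row 1, column 1; remove that cell from P, ejecting 3. So w(1) = 3. P is now [].

So w = 3 2 4 5 1.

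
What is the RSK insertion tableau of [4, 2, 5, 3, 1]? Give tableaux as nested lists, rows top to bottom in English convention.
After inserting 4: P = [[4]].
After inserting 2: P = [[2], [4]].
After inserting 5: P = [[2, 5], [4]].
After inserting 3: P = [[2, 3], [4, 5]].
After inserting 1: P = [[1, 3], [2, 5], [4]].

So P = [[1, 3], [2, 5], [4]].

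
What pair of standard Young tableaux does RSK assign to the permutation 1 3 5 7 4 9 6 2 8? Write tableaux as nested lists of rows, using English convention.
P = [[1, 2, 4, 6, 8], [3, 7, 9], [5]], Q = [[1, 2, 3, 4, 6], [5, 7, 9], [8]]

Insert each entry of the permutation into P by Schensted row insertion, recording in Q the position of each new cell.

After inserting 1: P = [[1]].
After inserting 3: P = [[1, 3]].
After inserting 5: P = [[1, 3, 5]].
After inserting 7: P = [[1, 3, 5, 7]].
After inserting 4: P = [[1, 3, 4, 7], [5]].
After inserting 9: P = [[1, 3, 4, 7, 9], [5]].
After inserting 6: P = [[1, 3, 4, 6, 9], [5, 7]].
After inserting 2: P = [[1, 2, 4, 6, 9], [3, 7], [5]].
After inserting 8: P = [[1, 2, 4, 6, 8], [3, 7, 9], [5]].

So P = [[1, 2, 4, 6, 8], [3, 7, 9], [5]], Q = [[1, 2, 3, 4, 6], [5, 7, 9], [8]].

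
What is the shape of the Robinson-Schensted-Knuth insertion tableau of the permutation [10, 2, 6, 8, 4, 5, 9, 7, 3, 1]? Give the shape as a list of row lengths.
[4, 3, 1, 1, 1]

Row-insert each entry into an empty tableau.

After inserting 10: P = [[10]].
After inserting 2: P = [[2], [10]].
After inserting 6: P = [[2, 6], [10]].
After inserting 8: P = [[2, 6, 8], [10]].
After inserting 4: P = [[2, 4, 8], [6], [10]].
After inserting 5: P = [[2, 4, 5], [6, 8], [10]].
After inserting 9: P = [[2, 4, 5, 9], [6, 8], [10]].
After inserting 7: P = [[2, 4, 5, 7], [6, 8, 9], [10]].
After inserting 3: P = [[2, 3, 5, 7], [4, 8, 9], [6], [10]].
After inserting 1: P = [[1, 3, 5, 7], [2, 8, 9], [4], [6], [10]].

The final insertion tableau P = [[1, 3, 5, 7], [2, 8, 9], [4], [6], [10]] has shape [4, 3, 1, 1, 1].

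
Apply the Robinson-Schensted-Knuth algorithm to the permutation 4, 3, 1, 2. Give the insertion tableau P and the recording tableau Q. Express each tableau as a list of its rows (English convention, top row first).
P = [[1, 2], [3], [4]], Q = [[1, 4], [2], [3]]

Insert each entry of the permutation into P by Schensted row insertion, recording in Q the position of each new cell.

After inserting 4: P = [[4]].
After inserting 3: P = [[3], [4]].
After inserting 1: P = [[1], [3], [4]].
After inserting 2: P = [[1, 2], [3], [4]].

So P = [[1, 2], [3], [4]], Q = [[1, 4], [2], [3]].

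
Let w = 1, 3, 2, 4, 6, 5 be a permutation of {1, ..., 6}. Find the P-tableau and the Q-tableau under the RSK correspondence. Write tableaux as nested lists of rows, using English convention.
Insert each entry of the permutation into P by Schensted row insertion, recording in Q the position of each new cell.

Insert 1: appended to row 1. P = [[1]].
Insert 3: appended to row 1. P = [[1, 3]].
Insert 2: 2 bumps 3 from row 1; 3 starts row 2. P = [[1, 2], [3]].
Insert 4: appended to row 1. P = [[1, 2, 4], [3]].
Insert 6: appended to row 1. P = [[1, 2, 4, 6], [3]].
Insert 5: 5 bumps 6 from row 1; 6 appends to row 2. P = [[1, 2, 4, 5], [3, 6]].

So P = [[1, 2, 4, 5], [3, 6]], Q = [[1, 2, 4, 5], [3, 6]].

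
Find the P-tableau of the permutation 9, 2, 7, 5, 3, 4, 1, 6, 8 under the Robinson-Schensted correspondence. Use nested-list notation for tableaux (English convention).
Insert 9: appended to row 1. P = [[9]].
Insert 2: 2 bumps 9 from row 1; 9 starts row 2. P = [[2], [9]].
Insert 7: appended to row 1. P = [[2, 7], [9]].
Insert 5: 5 bumps 7 from row 1; 7 bumps 9 from row 2; 9 starts row 3. P = [[2, 5], [7], [9]].
Insert 3: 3 bumps 5 from row 1; 5 bumps 7 from row 2; 7 bumps 9 from row 3; 9 starts row 4. P = [[2, 3], [5], [7], [9]].
Insert 4: appended to row 1. P = [[2, 3, 4], [5], [7], [9]].
Insert 1: 1 bumps 2 from row 1; 2 bumps 5 from row 2; 5 bumps 7 from row 3; 7 bumps 9 from row 4; 9 starts row 5. P = [[1, 3, 4], [2], [5], [7], [9]].
Insert 6: appended to row 1. P = [[1, 3, 4, 6], [2], [5], [7], [9]].
Insert 8: appended to row 1. P = [[1, 3, 4, 6, 8], [2], [5], [7], [9]].

So P = [[1, 3, 4, 6, 8], [2], [5], [7], [9]].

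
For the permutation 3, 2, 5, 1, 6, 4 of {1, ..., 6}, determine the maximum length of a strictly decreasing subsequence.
3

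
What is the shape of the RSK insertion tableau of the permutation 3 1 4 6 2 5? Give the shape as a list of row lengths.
[3, 3]

Row-insert each entry into an empty tableau.

After inserting 3: P = [[3]].
After inserting 1: P = [[1], [3]].
After inserting 4: P = [[1, 4], [3]].
After inserting 6: P = [[1, 4, 6], [3]].
After inserting 2: P = [[1, 2, 6], [3, 4]].
After inserting 5: P = [[1, 2, 5], [3, 4, 6]].

The final insertion tableau P = [[1, 2, 5], [3, 4, 6]] has shape [3, 3].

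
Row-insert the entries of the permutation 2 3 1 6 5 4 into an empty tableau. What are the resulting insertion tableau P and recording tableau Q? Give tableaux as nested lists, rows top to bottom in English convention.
Insert each entry of the permutation into P by Schensted row insertion, recording in Q the position of each new cell.

Insert 2: appended to row 1. P = [[2]].
Insert 3: appended to row 1. P = [[2, 3]].
Insert 1: 1 bumps 2 from row 1; 2 starts row 2. P = [[1, 3], [2]].
Insert 6: appended to row 1. P = [[1, 3, 6], [2]].
Insert 5: 5 bumps 6 from row 1; 6 appends to row 2. P = [[1, 3, 5], [2, 6]].
Insert 4: 4 bumps 5 from row 1; 5 bumps 6 from row 2; 6 starts row 3. P = [[1, 3, 4], [2, 5], [6]].

So P = [[1, 3, 4], [2, 5], [6]], Q = [[1, 2, 4], [3, 5], [6]].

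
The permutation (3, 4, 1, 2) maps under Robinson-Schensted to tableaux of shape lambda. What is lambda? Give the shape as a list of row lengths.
Row-insert each entry into an empty tableau.

After inserting 3: P = [[3]].
After inserting 4: P = [[3, 4]].
After inserting 1: P = [[1, 4], [3]].
After inserting 2: P = [[1, 2], [3, 4]].

The final insertion tableau P = [[1, 2], [3, 4]] has shape [2, 2].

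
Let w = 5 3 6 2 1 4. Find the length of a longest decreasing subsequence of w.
4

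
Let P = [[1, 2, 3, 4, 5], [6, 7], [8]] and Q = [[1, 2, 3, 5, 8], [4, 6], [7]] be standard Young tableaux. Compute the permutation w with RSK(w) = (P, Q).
1 2 6 3 8 7 4 5

Reverse the RSK construction: for i from n down to 1, find the cell of Q containing i, remove the entry at that cell from P, and reverse-bump it up through P; the value ejected from row 1 is w(i).

Step i=8: Q has 8 at row 1, column 5; remove that cell from P, ejecting 5. So w(8) = 5. P is now [[1, 2, 3, 4], [6, 7], [8]].
Step i=7: Q has 7 at row 3, column 1; remove 8 from row 3 of P and reverse-bump: 8 enters row 2 and ejects 7; 7 enters row 1 and ejects 4. So w(7) = 4. P is now [[1, 2, 3, 7], [6, 8]].
Step i=6: Q has 6 at row 2, column 2; remove 8 from row 2 of P and reverse-bump: 8 enters row 1 and ejects 7. So w(6) = 7. P is now [[1, 2, 3, 8], [6]].
Step i=5: Q has 5 at row 1, column 4; remove that cell from P, ejecting 8. So w(5) = 8. P is now [[1, 2, 3], [6]].
Step i=4: Q has 4 at row 2, column 1; remove 6 from row 2 of P and reverse-bump: 6 enters row 1 and ejects 3. So w(4) = 3. P is now [[1, 2, 6]].
Step i=3: Q has 3 at row 1, column 3; remove that cell from P, ejecting 6. So w(3) = 6. P is now [[1, 2]].
Step i=2: Q has 2 at row 1, column 2; remove that cell from P, ejecting 2. So w(2) = 2. P is now [[1]].
Step i=1: Q has 1 at row 1, column 1; remove that cell from P, ejecting 1. So w(1) = 1. P is now [].

So w = 1 2 6 3 8 7 4 5.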